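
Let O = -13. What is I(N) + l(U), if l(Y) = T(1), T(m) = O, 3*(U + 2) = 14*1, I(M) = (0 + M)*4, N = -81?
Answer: -337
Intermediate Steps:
I(M) = 4*M (I(M) = M*4 = 4*M)
U = 8/3 (U = -2 + (14*1)/3 = -2 + (⅓)*14 = -2 + 14/3 = 8/3 ≈ 2.6667)
T(m) = -13
l(Y) = -13
I(N) + l(U) = 4*(-81) - 13 = -324 - 13 = -337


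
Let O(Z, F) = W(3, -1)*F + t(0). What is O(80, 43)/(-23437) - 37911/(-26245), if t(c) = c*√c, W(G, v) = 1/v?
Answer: 889648642/615104065 ≈ 1.4463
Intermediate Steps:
t(c) = c^(3/2)
O(Z, F) = -F (O(Z, F) = F/(-1) + 0^(3/2) = -F + 0 = -F)
O(80, 43)/(-23437) - 37911/(-26245) = -1*43/(-23437) - 37911/(-26245) = -43*(-1/23437) - 37911*(-1/26245) = 43/23437 + 37911/26245 = 889648642/615104065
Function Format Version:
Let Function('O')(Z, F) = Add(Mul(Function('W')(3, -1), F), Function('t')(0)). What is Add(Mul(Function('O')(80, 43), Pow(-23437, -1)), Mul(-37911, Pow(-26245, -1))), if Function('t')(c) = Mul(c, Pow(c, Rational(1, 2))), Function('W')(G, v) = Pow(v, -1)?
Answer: Rational(889648642, 615104065) ≈ 1.4463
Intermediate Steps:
Function('t')(c) = Pow(c, Rational(3, 2))
Function('O')(Z, F) = Mul(-1, F) (Function('O')(Z, F) = Add(Mul(Pow(-1, -1), F), Pow(0, Rational(3, 2))) = Add(Mul(-1, F), 0) = Mul(-1, F))
Add(Mul(Function('O')(80, 43), Pow(-23437, -1)), Mul(-37911, Pow(-26245, -1))) = Add(Mul(Mul(-1, 43), Pow(-23437, -1)), Mul(-37911, Pow(-26245, -1))) = Add(Mul(-43, Rational(-1, 23437)), Mul(-37911, Rational(-1, 26245))) = Add(Rational(43, 23437), Rational(37911, 26245)) = Rational(889648642, 615104065)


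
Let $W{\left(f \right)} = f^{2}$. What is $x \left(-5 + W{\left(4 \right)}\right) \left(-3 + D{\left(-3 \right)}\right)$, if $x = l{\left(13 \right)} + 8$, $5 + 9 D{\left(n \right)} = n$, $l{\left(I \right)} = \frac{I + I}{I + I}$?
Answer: $-385$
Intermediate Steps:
$l{\left(I \right)} = 1$ ($l{\left(I \right)} = \frac{2 I}{2 I} = 2 I \frac{1}{2 I} = 1$)
$D{\left(n \right)} = - \frac{5}{9} + \frac{n}{9}$
$x = 9$ ($x = 1 + 8 = 9$)
$x \left(-5 + W{\left(4 \right)}\right) \left(-3 + D{\left(-3 \right)}\right) = 9 \left(-5 + 4^{2}\right) \left(-3 + \left(- \frac{5}{9} + \frac{1}{9} \left(-3\right)\right)\right) = 9 \left(-5 + 16\right) \left(-3 - \frac{8}{9}\right) = 9 \cdot 11 \left(-3 - \frac{8}{9}\right) = 9 \cdot 11 \left(- \frac{35}{9}\right) = 9 \left(- \frac{385}{9}\right) = -385$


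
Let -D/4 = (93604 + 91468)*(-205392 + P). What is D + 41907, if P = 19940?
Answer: 137287932083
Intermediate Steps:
D = 137287890176 (D = -4*(93604 + 91468)*(-205392 + 19940) = -740288*(-185452) = -4*(-34321972544) = 137287890176)
D + 41907 = 137287890176 + 41907 = 137287932083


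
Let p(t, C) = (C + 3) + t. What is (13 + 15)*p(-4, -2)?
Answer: -84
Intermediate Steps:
p(t, C) = 3 + C + t (p(t, C) = (3 + C) + t = 3 + C + t)
(13 + 15)*p(-4, -2) = (13 + 15)*(3 - 2 - 4) = 28*(-3) = -84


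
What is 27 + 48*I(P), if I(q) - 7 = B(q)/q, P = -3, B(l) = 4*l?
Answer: 555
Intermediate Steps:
I(q) = 11 (I(q) = 7 + (4*q)/q = 7 + 4 = 11)
27 + 48*I(P) = 27 + 48*11 = 27 + 528 = 555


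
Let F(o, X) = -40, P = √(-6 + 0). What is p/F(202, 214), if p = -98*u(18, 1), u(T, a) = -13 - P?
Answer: -637/20 - 49*I*√6/20 ≈ -31.85 - 6.0013*I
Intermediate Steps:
P = I*√6 (P = √(-6) = I*√6 ≈ 2.4495*I)
u(T, a) = -13 - I*√6
p = 1274 + 98*I*√6 (p = -98*(-13 - I*√6) = 1274 + 98*I*√6 ≈ 1274.0 + 240.05*I)
p/F(202, 214) = (1274 + 98*I*√6)/(-40) = (1274 + 98*I*√6)*(-1/40) = -637/20 - 49*I*√6/20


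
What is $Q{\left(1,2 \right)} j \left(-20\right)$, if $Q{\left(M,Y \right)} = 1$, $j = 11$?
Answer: $-220$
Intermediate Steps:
$Q{\left(1,2 \right)} j \left(-20\right) = 1 \cdot 11 \left(-20\right) = 11 \left(-20\right) = -220$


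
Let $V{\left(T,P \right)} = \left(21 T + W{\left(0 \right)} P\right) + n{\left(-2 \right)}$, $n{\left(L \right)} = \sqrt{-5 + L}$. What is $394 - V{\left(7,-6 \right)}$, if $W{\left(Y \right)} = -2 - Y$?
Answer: $235 - i \sqrt{7} \approx 235.0 - 2.6458 i$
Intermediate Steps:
$V{\left(T,P \right)} = - 2 P + 21 T + i \sqrt{7}$ ($V{\left(T,P \right)} = \left(21 T + \left(-2 - 0\right) P\right) + \sqrt{-5 - 2} = \left(21 T + \left(-2 + 0\right) P\right) + \sqrt{-7} = \left(21 T - 2 P\right) + i \sqrt{7} = \left(- 2 P + 21 T\right) + i \sqrt{7} = - 2 P + 21 T + i \sqrt{7}$)
$394 - V{\left(7,-6 \right)} = 394 - \left(\left(-2\right) \left(-6\right) + 21 \cdot 7 + i \sqrt{7}\right) = 394 - \left(12 + 147 + i \sqrt{7}\right) = 394 - \left(159 + i \sqrt{7}\right) = 235 - i \sqrt{7}$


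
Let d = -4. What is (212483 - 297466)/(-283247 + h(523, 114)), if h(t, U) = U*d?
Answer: 84983/283703 ≈ 0.29955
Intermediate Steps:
h(t, U) = -4*U (h(t, U) = U*(-4) = -4*U)
(212483 - 297466)/(-283247 + h(523, 114)) = (212483 - 297466)/(-283247 - 4*114) = -84983/(-283247 - 456) = -84983/(-283703) = -84983*(-1/283703) = 84983/283703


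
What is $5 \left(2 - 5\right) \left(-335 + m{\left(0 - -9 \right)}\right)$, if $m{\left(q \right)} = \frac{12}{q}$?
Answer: $5005$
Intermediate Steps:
$5 \left(2 - 5\right) \left(-335 + m{\left(0 - -9 \right)}\right) = 5 \left(2 - 5\right) \left(-335 + \frac{12}{0 - -9}\right) = 5 \left(-3\right) \left(-335 + \frac{12}{0 + 9}\right) = - 15 \left(-335 + \frac{12}{9}\right) = - 15 \left(-335 + 12 \cdot \frac{1}{9}\right) = - 15 \left(-335 + \frac{4}{3}\right) = \left(-15\right) \left(- \frac{1001}{3}\right) = 5005$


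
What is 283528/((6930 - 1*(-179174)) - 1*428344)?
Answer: -35441/30280 ≈ -1.1704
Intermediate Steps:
283528/((6930 - 1*(-179174)) - 1*428344) = 283528/((6930 + 179174) - 428344) = 283528/(186104 - 428344) = 283528/(-242240) = 283528*(-1/242240) = -35441/30280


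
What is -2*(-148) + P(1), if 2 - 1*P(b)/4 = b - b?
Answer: 304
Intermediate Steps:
P(b) = 8 (P(b) = 8 - 4*(b - b) = 8 - 4*0 = 8 + 0 = 8)
-2*(-148) + P(1) = -2*(-148) + 8 = 296 + 8 = 304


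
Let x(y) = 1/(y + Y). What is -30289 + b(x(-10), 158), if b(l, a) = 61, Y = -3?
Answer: -30228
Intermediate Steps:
x(y) = 1/(-3 + y) (x(y) = 1/(y - 3) = 1/(-3 + y))
-30289 + b(x(-10), 158) = -30289 + 61 = -30228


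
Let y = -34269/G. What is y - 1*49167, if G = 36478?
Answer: -1793548095/36478 ≈ -49168.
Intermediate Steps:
y = -34269/36478 ≈ -0.93944
y - 1*49167 = -34269/36478 - 1*49167 = -34269/36478 - 49167 = -1793548095/36478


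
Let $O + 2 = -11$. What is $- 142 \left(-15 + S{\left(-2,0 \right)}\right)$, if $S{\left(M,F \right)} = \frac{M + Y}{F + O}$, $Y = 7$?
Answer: $\frac{28400}{13} \approx 2184.6$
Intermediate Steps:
$O = -13$ ($O = -2 - 11 = -13$)
$S{\left(M,F \right)} = \frac{7 + M}{-13 + F}$ ($S{\left(M,F \right)} = \frac{M + 7}{F - 13} = \frac{7 + M}{-13 + F}$)
$- 142 \left(-15 + S{\left(-2,0 \right)}\right) = - 142 \left(-15 + \frac{7 - 2}{-13 + 0}\right) = - 142 \left(-15 + \frac{1}{-13} \cdot 5\right) = - 142 \left(-15 - \frac{5}{13}\right) = \left(-142\right) \left(- \frac{200}{13}\right) = \frac{28400}{13}$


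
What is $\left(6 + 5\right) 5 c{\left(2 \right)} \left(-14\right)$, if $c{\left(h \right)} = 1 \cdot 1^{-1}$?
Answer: $-770$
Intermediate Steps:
$c{\left(h \right)} = 1$ ($c{\left(h \right)} = 1 \cdot 1 = 1$)
$\left(6 + 5\right) 5 c{\left(2 \right)} \left(-14\right) = \left(6 + 5\right) 5 \cdot 1 \left(-14\right) = 11 \cdot 5 \cdot 1 \left(-14\right) = 55 \cdot 1 \left(-14\right) = 55 \left(-14\right) = -770$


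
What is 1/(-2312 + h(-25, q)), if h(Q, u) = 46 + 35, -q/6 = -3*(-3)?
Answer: -1/2231 ≈ -0.00044823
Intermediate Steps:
q = -54 (q = -(-18)*(-3) = -6*9 = -54)
h(Q, u) = 81
1/(-2312 + h(-25, q)) = 1/(-2312 + 81) = 1/(-2231) = -1/2231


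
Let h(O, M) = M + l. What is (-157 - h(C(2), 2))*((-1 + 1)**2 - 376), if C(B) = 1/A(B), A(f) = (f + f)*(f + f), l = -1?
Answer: 59408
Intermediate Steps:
A(f) = 4*f**2 (A(f) = (2*f)*(2*f) = 4*f**2)
C(B) = 1/(4*B**2)
h(O, M) = -1 + M (h(O, M) = M - 1 = -1 + M)
(-157 - h(C(2), 2))*((-1 + 1)**2 - 376) = (-157 - (-1 + 2))*((-1 + 1)**2 - 376) = (-157 - 1*1)*(0**2 - 376) = (-157 - 1)*(0 - 376) = -158*(-376) = 59408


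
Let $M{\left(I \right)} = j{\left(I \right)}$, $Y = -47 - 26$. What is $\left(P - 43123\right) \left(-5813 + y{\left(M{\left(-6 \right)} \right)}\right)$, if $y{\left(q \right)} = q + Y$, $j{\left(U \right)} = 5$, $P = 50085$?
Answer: $-40943522$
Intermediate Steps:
$Y = -73$ ($Y = -47 - 26 = -73$)
$M{\left(I \right)} = 5$
$y{\left(q \right)} = -73 + q$ ($y{\left(q \right)} = q - 73 = -73 + q$)
$\left(P - 43123\right) \left(-5813 + y{\left(M{\left(-6 \right)} \right)}\right) = \left(50085 - 43123\right) \left(-5813 + \left(-73 + 5\right)\right) = 6962 \left(-5813 - 68\right) = 6962 \left(-5881\right) = -40943522$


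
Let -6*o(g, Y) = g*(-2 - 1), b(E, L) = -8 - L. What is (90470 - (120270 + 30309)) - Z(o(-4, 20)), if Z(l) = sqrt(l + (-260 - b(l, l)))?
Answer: -60109 - 16*I ≈ -60109.0 - 16.0*I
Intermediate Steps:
o(g, Y) = g/2 (o(g, Y) = -g*(-2 - 1)/6 = -g*(-3)/6 = -(-1)*g/2 = g/2)
Z(l) = sqrt(-252 + 2*l) (Z(l) = sqrt(l + (-260 - (-8 - l))) = sqrt(l + (-260 + (8 + l))) = sqrt(l + (-252 + l)) = sqrt(-252 + 2*l))
(90470 - (120270 + 30309)) - Z(o(-4, 20)) = (90470 - (120270 + 30309)) - sqrt(-252 + 2*((1/2)*(-4))) = (90470 - 1*150579) - sqrt(-252 + 2*(-2)) = (90470 - 150579) - sqrt(-252 - 4) = -60109 - sqrt(-256) = -60109 - 16*I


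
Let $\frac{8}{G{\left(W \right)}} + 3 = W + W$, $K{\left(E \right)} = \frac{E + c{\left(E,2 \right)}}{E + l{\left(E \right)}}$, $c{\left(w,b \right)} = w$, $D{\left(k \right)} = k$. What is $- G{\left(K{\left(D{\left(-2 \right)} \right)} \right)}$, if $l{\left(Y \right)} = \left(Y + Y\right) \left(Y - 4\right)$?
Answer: $\frac{88}{37} \approx 2.3784$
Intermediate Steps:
$l{\left(Y \right)} = 2 Y \left(-4 + Y\right)$
$K{\left(E \right)} = \frac{2 E}{E + 2 E \left(-4 + E\right)}$ ($K{\left(E \right)} = \frac{E + E}{E + 2 E \left(-4 + E\right)} = \frac{2 E}{E + 2 E \left(-4 + E\right)}$)
$G{\left(W \right)} = \frac{8}{-3 + 2 W}$ ($G{\left(W \right)} = \frac{8}{-3 + \left(W + W\right)} = \frac{8}{-3 + 2 W}$)
$- G{\left(K{\left(D{\left(-2 \right)} \right)} \right)} = - \frac{8}{-3 + 2 \frac{2}{-7 + 2 \left(-2\right)}} = - \frac{8}{-3 + 2 \frac{2}{-7 - 4}} = - \frac{8}{-3 + 2 \frac{2}{-11}} = - \frac{8}{-3 + 2 \cdot 2 \left(- \frac{1}{11}\right)} = - \frac{8}{-3 + 2 \left(- \frac{2}{11}\right)} = - \frac{8}{-3 - \frac{4}{11}} = - \frac{8}{- \frac{37}{11}} = - \frac{8 \left(-11\right)}{37} = \left(-1\right) \left(- \frac{88}{37}\right) = \frac{88}{37}$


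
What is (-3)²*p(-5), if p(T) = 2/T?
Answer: -18/5 ≈ -3.6000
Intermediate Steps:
(-3)²*p(-5) = (-3)²*(2/(-5)) = 9*(2*(-⅕)) = 9*(-⅖) = -18/5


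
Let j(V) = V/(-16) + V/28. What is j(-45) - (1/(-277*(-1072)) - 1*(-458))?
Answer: -474748503/1039304 ≈ -456.79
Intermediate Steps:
j(V) = -3*V/112 (j(V) = V*(-1/16) + V*(1/28) = -V/16 + V/28 = -3*V/112)
j(-45) - (1/(-277*(-1072)) - 1*(-458)) = -3/112*(-45) - (1/(-277*(-1072)) - 1*(-458)) = 135/112 - (-1/277*(-1/1072) + 458) = 135/112 - (1/296944 + 458) = 135/112 - 1*136000353/296944 = 135/112 - 136000353/296944 = -474748503/1039304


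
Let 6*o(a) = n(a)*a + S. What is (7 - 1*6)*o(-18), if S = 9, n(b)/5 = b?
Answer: 543/2 ≈ 271.50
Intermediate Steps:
n(b) = 5*b
o(a) = 3/2 + 5*a²/6 (o(a) = ((5*a)*a + 9)/6 = (5*a² + 9)/6 = (9 + 5*a²)/6 = 3/2 + 5*a²/6)
(7 - 1*6)*o(-18) = (7 - 1*6)*(3/2 + (⅚)*(-18)²) = (7 - 6)*(3/2 + (⅚)*324) = 1*(3/2 + 270) = 1*(543/2) = 543/2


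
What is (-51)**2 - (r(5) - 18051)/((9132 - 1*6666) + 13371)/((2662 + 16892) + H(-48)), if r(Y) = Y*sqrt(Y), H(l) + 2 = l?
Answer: 267803169233/102961616 - 5*sqrt(5)/308884848 ≈ 2601.0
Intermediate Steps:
H(l) = -2 + l
r(Y) = Y**(3/2)
(-51)**2 - (r(5) - 18051)/((9132 - 1*6666) + 13371)/((2662 + 16892) + H(-48)) = (-51)**2 - (5**(3/2) - 18051)/((9132 - 1*6666) + 13371)/((2662 + 16892) + (-2 - 48)) = 2601 - (5*sqrt(5) - 18051)/((9132 - 6666) + 13371)/(19554 - 50) = 2601 - (-18051 + 5*sqrt(5))/(2466 + 13371)/19504 = 2601 - (-18051 + 5*sqrt(5))/15837/19504 = 2601 - (-18051 + 5*sqrt(5))*(1/15837)/19504 = 2601 - (-6017/5279 + 5*sqrt(5)/15837)/19504 = 2601 - (-6017/102961616 + 5*sqrt(5)/308884848) = 2601 + (6017/102961616 - 5*sqrt(5)/308884848) = 267803169233/102961616 - 5*sqrt(5)/308884848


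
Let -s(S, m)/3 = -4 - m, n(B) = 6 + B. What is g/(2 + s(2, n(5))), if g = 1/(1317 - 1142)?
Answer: 1/8225 ≈ 0.00012158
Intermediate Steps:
g = 1/175 ≈ 0.0057143
s(S, m) = 12 + 3*m (s(S, m) = -3*(-4 - m) = 12 + 3*m)
g/(2 + s(2, n(5))) = 1/(175*(2 + (12 + 3*(6 + 5)))) = 1/(175*(2 + (12 + 3*11))) = 1/(175*(2 + (12 + 33))) = 1/(175*(2 + 45)) = (1/175)/47 = (1/175)*(1/47) = 1/8225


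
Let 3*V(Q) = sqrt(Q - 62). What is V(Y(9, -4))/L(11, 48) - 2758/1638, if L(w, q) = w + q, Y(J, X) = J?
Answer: -197/117 + I*sqrt(53)/177 ≈ -1.6838 + 0.041131*I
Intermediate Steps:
L(w, q) = q + w
V(Q) = sqrt(-62 + Q)/3 (V(Q) = sqrt(Q - 62)/3 = sqrt(-62 + Q)/3)
V(Y(9, -4))/L(11, 48) - 2758/1638 = (sqrt(-62 + 9)/3)/(48 + 11) - 2758/1638 = (sqrt(-53)/3)/59 - 2758*1/1638 = ((I*sqrt(53))/3)*(1/59) - 197/117 = (I*sqrt(53)/3)*(1/59) - 197/117 = I*sqrt(53)/177 - 197/117 = -197/117 + I*sqrt(53)/177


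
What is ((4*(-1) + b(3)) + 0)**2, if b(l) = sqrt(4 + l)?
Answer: (4 - sqrt(7))**2 ≈ 1.8340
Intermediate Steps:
((4*(-1) + b(3)) + 0)**2 = ((4*(-1) + sqrt(4 + 3)) + 0)**2 = ((-4 + sqrt(7)) + 0)**2 = (-4 + sqrt(7))**2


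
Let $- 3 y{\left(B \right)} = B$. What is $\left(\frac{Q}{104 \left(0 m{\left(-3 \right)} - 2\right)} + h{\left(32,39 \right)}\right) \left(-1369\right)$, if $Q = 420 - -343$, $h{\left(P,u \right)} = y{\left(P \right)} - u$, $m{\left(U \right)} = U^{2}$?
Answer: $\frac{45561689}{624} \approx 73016.0$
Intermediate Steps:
$y{\left(B \right)} = - \frac{B}{3}$
$h{\left(P,u \right)} = - u - \frac{P}{3}$ ($h{\left(P,u \right)} = - \frac{P}{3} - u = - u - \frac{P}{3}$)
$Q = 763$ ($Q = 420 + 343 = 763$)
$\left(\frac{Q}{104 \left(0 m{\left(-3 \right)} - 2\right)} + h{\left(32,39 \right)}\right) \left(-1369\right) = \left(\frac{763}{104 \left(0 \left(-3\right)^{2} - 2\right)} - \frac{149}{3}\right) \left(-1369\right) = \left(\frac{763}{104 \left(0 \cdot 9 - 2\right)} - \frac{149}{3}\right) \left(-1369\right) = \left(\frac{763}{104 \left(0 - 2\right)} - \frac{149}{3}\right) \left(-1369\right) = \left(\frac{763}{104 \left(-2\right)} - \frac{149}{3}\right) \left(-1369\right) = \left(\frac{763}{-208} - \frac{149}{3}\right) \left(-1369\right) = \left(763 \left(- \frac{1}{208}\right) - \frac{149}{3}\right) \left(-1369\right) = \left(- \frac{763}{208} - \frac{149}{3}\right) \left(-1369\right) = \left(- \frac{33281}{624}\right) \left(-1369\right) = \frac{45561689}{624}$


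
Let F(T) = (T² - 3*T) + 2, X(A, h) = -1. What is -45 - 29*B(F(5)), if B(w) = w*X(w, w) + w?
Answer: -45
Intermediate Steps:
F(T) = 2 + T² - 3*T
B(w) = 0 (B(w) = w*(-1) + w = -w + w = 0)
-45 - 29*B(F(5)) = -45 - 29*0 = -45 + 0 = -45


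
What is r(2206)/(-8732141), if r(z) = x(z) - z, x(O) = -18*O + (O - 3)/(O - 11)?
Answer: 91999027/19167049495 ≈ 0.0047999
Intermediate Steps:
x(O) = -18*O + (-3 + O)/(-11 + O)
r(z) = -z + (-3 - 18*z**2 + 199*z)/(-11 + z) (r(z) = (-3 - 18*z**2 + 199*z)/(-11 + z) - z = -z + (-3 - 18*z**2 + 199*z)/(-11 + z))
r(2206)/(-8732141) = ((-3 - 19*2206**2 + 210*2206)/(-11 + 2206))/(-8732141) = ((-3 - 19*4866436 + 463260)/2195)*(-1/8732141) = ((-3 - 92462284 + 463260)/2195)*(-1/8732141) = ((1/2195)*(-91999027))*(-1/8732141) = -91999027/2195*(-1/8732141) = 91999027/19167049495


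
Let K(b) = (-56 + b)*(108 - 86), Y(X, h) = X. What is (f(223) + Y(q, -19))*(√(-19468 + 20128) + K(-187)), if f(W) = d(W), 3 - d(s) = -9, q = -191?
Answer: 956934 - 358*√165 ≈ 9.5234e+5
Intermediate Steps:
d(s) = 12 (d(s) = 3 - 1*(-9) = 3 + 9 = 12)
f(W) = 12
K(b) = -1232 + 22*b (K(b) = (-56 + b)*22 = -1232 + 22*b)
(f(223) + Y(q, -19))*(√(-19468 + 20128) + K(-187)) = (12 - 191)*(√(-19468 + 20128) + (-1232 + 22*(-187))) = -179*(√660 + (-1232 - 4114)) = -179*(2*√165 - 5346) = -179*(-5346 + 2*√165) = 956934 - 358*√165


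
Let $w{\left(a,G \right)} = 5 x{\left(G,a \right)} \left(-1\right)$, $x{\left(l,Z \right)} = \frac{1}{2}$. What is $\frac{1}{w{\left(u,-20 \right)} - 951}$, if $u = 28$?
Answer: $- \frac{2}{1907} \approx -0.0010488$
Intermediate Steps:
$x{\left(l,Z \right)} = \frac{1}{2}$
$w{\left(a,G \right)} = - \frac{5}{2}$ ($w{\left(a,G \right)} = 5 \cdot \frac{1}{2} \left(-1\right) = \frac{5}{2} \left(-1\right) = - \frac{5}{2}$)
$\frac{1}{w{\left(u,-20 \right)} - 951} = \frac{1}{- \frac{5}{2} - 951} = \frac{1}{- \frac{1907}{2}} = - \frac{2}{1907}$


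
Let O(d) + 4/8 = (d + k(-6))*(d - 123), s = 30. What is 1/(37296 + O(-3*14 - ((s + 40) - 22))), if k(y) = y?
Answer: 2/115487 ≈ 1.7318e-5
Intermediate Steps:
O(d) = -1/2 + (-123 + d)*(-6 + d) (O(d) = -1/2 + (d - 6)*(d - 123) = -1/2 + (-6 + d)*(-123 + d) = -1/2 + (-123 + d)*(-6 + d))
1/(37296 + O(-3*14 - ((s + 40) - 22))) = 1/(37296 + (1475/2 + (-3*14 - ((30 + 40) - 22))**2 - 129*(-3*14 - ((30 + 40) - 22)))) = 1/(37296 + (1475/2 + (-42 - (70 - 22))**2 - 129*(-42 - (70 - 22)))) = 1/(37296 + (1475/2 + (-42 - 1*48)**2 - 129*(-42 - 1*48))) = 1/(37296 + (1475/2 + (-42 - 48)**2 - 129*(-42 - 48))) = 1/(37296 + (1475/2 + (-90)**2 - 129*(-90))) = 1/(37296 + (1475/2 + 8100 + 11610)) = 1/(37296 + 40895/2) = 1/(115487/2) = 2/115487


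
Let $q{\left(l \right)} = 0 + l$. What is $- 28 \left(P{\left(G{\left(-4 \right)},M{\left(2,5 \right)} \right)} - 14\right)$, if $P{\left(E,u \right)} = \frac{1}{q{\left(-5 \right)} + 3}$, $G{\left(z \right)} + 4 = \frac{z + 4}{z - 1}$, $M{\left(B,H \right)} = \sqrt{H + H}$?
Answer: $406$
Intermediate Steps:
$M{\left(B,H \right)} = \sqrt{2} \sqrt{H}$ ($M{\left(B,H \right)} = \sqrt{2 H} = \sqrt{2} \sqrt{H}$)
$q{\left(l \right)} = l$
$G{\left(z \right)} = -4 + \frac{4 + z}{-1 + z}$ ($G{\left(z \right)} = -4 + \frac{z + 4}{z - 1} = -4 + \frac{4 + z}{-1 + z}$)
$P{\left(E,u \right)} = - \frac{1}{2}$ ($P{\left(E,u \right)} = \frac{1}{-5 + 3} = \frac{1}{-2} = - \frac{1}{2}$)
$- 28 \left(P{\left(G{\left(-4 \right)},M{\left(2,5 \right)} \right)} - 14\right) = - 28 \left(- \frac{1}{2} - 14\right) = \left(-28\right) \left(- \frac{29}{2}\right) = 406$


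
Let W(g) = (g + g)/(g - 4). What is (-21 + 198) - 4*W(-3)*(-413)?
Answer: 1593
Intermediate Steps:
W(g) = 2*g/(-4 + g) (W(g) = (2*g)/(-4 + g) = 2*g/(-4 + g))
(-21 + 198) - 4*W(-3)*(-413) = (-21 + 198) - 8*(-3)/(-4 - 3)*(-413) = 177 - 8*(-3)/(-7)*(-413) = 177 - 8*(-3)*(-1)/7*(-413) = 177 - 4*6/7*(-413) = 177 - 24/7*(-413) = 177 + 1416 = 1593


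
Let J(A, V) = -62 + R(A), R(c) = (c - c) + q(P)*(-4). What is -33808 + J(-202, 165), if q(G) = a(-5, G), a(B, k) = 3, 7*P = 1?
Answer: -33882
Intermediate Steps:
P = 1/7 (P = (1/7)*1 = 1/7 ≈ 0.14286)
q(G) = 3
R(c) = -12 (R(c) = (c - c) + 3*(-4) = 0 - 12 = -12)
J(A, V) = -74 (J(A, V) = -62 - 12 = -74)
-33808 + J(-202, 165) = -33808 - 74 = -33882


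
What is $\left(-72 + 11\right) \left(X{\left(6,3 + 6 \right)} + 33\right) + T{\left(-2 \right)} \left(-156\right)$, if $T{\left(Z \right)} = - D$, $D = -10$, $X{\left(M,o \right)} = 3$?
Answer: $-3756$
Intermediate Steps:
$T{\left(Z \right)} = 10$ ($T{\left(Z \right)} = \left(-1\right) \left(-10\right) = 10$)
$\left(-72 + 11\right) \left(X{\left(6,3 + 6 \right)} + 33\right) + T{\left(-2 \right)} \left(-156\right) = \left(-72 + 11\right) \left(3 + 33\right) + 10 \left(-156\right) = \left(-61\right) 36 - 1560 = -2196 - 1560 = -3756$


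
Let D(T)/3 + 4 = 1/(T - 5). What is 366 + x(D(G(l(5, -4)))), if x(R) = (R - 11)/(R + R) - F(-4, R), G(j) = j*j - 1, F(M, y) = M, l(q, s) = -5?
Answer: 83467/225 ≈ 370.96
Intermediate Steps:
G(j) = -1 + j**2 (G(j) = j**2 - 1 = -1 + j**2)
D(T) = -12 + 3/(-5 + T) (D(T) = -12 + 3/(T - 5) = -12 + 3/(-5 + T))
x(R) = 4 + (-11 + R)/(2*R) (x(R) = (R - 11)/(R + R) - 1*(-4) = (-11 + R)/((2*R)) + 4 = (-11 + R)*(1/(2*R)) + 4 = (-11 + R)/(2*R) + 4 = 4 + (-11 + R)/(2*R))
366 + x(D(G(l(5, -4)))) = 366 + (-11 + 9*(3*(21 - 4*(-1 + (-5)**2))/(-5 + (-1 + (-5)**2))))/(2*((3*(21 - 4*(-1 + (-5)**2))/(-5 + (-1 + (-5)**2))))) = 366 + (-11 + 9*(3*(21 - 4*(-1 + 25))/(-5 + (-1 + 25))))/(2*((3*(21 - 4*(-1 + 25))/(-5 + (-1 + 25))))) = 366 + (-11 + 9*(3*(21 - 4*24)/(-5 + 24)))/(2*((3*(21 - 4*24)/(-5 + 24)))) = 366 + (-11 + 9*(3*(21 - 96)/19))/(2*((3*(21 - 96)/19))) = 366 + (-11 + 9*(3*(1/19)*(-75)))/(2*((3*(1/19)*(-75)))) = 366 + (-11 + 9*(-225/19))/(2*(-225/19)) = 366 + (1/2)*(-19/225)*(-11 - 2025/19) = 366 + (1/2)*(-19/225)*(-2234/19) = 366 + 1117/225 = 83467/225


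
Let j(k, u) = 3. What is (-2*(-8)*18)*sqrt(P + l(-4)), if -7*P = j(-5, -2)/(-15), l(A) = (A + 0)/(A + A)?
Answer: 144*sqrt(2590)/35 ≈ 209.38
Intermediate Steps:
l(A) = 1/2 (l(A) = A/((2*A)) = A*(1/(2*A)) = 1/2)
P = 1/35 (P = -3/(7*(-15)) = -3*(-1)/(7*15) = -1/7*(-1/5) = 1/35 ≈ 0.028571)
(-2*(-8)*18)*sqrt(P + l(-4)) = (-2*(-8)*18)*sqrt(1/35 + 1/2) = (16*18)*sqrt(37/70) = 288*(sqrt(2590)/70) = 144*sqrt(2590)/35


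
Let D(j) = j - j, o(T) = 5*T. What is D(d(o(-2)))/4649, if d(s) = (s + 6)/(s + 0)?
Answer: 0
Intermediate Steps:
d(s) = (6 + s)/s
D(j) = 0
D(d(o(-2)))/4649 = 0/4649 = 0*(1/4649) = 0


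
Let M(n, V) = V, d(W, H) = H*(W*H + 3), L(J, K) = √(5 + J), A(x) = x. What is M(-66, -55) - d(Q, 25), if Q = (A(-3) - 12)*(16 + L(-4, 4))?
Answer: 159245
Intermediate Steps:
Q = -255 (Q = (-3 - 12)*(16 + √(5 - 4)) = -15*(16 + √1) = -15*(16 + 1) = -15*17 = -255)
d(W, H) = H*(3 + H*W) (d(W, H) = H*(H*W + 3) = H*(3 + H*W))
M(-66, -55) - d(Q, 25) = -55 - 25*(3 + 25*(-255)) = -55 - 25*(3 - 6375) = -55 - 25*(-6372) = -55 - 1*(-159300) = -55 + 159300 = 159245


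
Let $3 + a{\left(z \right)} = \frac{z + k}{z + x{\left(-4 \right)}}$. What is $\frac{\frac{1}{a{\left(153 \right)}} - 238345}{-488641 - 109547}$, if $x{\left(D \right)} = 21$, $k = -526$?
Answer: $\frac{213318949}{535378260} \approx 0.39845$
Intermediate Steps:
$a{\left(z \right)} = -3 + \frac{-526 + z}{21 + z}$ ($a{\left(z \right)} = -3 + \frac{z - 526}{z + 21} = -3 + \frac{-526 + z}{21 + z}$)
$\frac{\frac{1}{a{\left(153 \right)}} - 238345}{-488641 - 109547} = \frac{\frac{1}{\frac{1}{21 + 153} \left(-589 - 306\right)} - 238345}{-488641 - 109547} = \frac{\frac{1}{\frac{1}{174} \left(-589 - 306\right)} - 238345}{-598188} = \left(\frac{1}{\frac{1}{174} \left(-895\right)} - 238345\right) \left(- \frac{1}{598188}\right) = \left(\frac{1}{- \frac{895}{174}} - 238345\right) \left(- \frac{1}{598188}\right) = \left(- \frac{174}{895} - 238345\right) \left(- \frac{1}{598188}\right) = \left(- \frac{213318949}{895}\right) \left(- \frac{1}{598188}\right) = \frac{213318949}{535378260}$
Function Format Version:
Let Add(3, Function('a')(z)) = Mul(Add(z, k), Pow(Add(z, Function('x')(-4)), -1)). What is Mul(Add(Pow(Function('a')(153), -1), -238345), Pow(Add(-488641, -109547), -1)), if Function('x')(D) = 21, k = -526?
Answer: Rational(213318949, 535378260) ≈ 0.39845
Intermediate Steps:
Function('a')(z) = Add(-3, Mul(Pow(Add(21, z), -1), Add(-526, z))) (Function('a')(z) = Add(-3, Mul(Add(z, -526), Pow(Add(z, 21), -1))) = Add(-3, Mul(Add(-526, z), Pow(Add(21, z), -1))) = Add(-3, Mul(Pow(Add(21, z), -1), Add(-526, z))))
Mul(Add(Pow(Function('a')(153), -1), -238345), Pow(Add(-488641, -109547), -1)) = Mul(Add(Pow(Mul(Pow(Add(21, 153), -1), Add(-589, Mul(-2, 153))), -1), -238345), Pow(Add(-488641, -109547), -1)) = Mul(Add(Pow(Mul(Pow(174, -1), Add(-589, -306)), -1), -238345), Pow(-598188, -1)) = Mul(Add(Pow(Mul(Rational(1, 174), -895), -1), -238345), Rational(-1, 598188)) = Mul(Add(Pow(Rational(-895, 174), -1), -238345), Rational(-1, 598188)) = Mul(Add(Rational(-174, 895), -238345), Rational(-1, 598188)) = Mul(Rational(-213318949, 895), Rational(-1, 598188)) = Rational(213318949, 535378260)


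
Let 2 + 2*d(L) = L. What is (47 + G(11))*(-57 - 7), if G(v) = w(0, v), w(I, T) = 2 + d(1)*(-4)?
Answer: -3264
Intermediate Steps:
d(L) = -1 + L/2
w(I, T) = 4 (w(I, T) = 2 + (-1 + (½)*1)*(-4) = 2 + (-1 + ½)*(-4) = 2 - ½*(-4) = 2 + 2 = 4)
G(v) = 4
(47 + G(11))*(-57 - 7) = (47 + 4)*(-57 - 7) = 51*(-64) = -3264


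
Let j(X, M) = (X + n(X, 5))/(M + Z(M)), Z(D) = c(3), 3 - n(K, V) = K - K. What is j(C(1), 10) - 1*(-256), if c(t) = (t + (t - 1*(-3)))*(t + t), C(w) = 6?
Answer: 16393/64 ≈ 256.14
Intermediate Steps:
n(K, V) = 3 (n(K, V) = 3 - (K - K) = 3 - 1*0 = 3 + 0 = 3)
c(t) = 2*t*(3 + 2*t) (c(t) = (t + (t + 3))*(2*t) = (t + (3 + t))*(2*t) = (3 + 2*t)*(2*t) = 2*t*(3 + 2*t))
Z(D) = 54 (Z(D) = 2*3*(3 + 2*3) = 2*3*(3 + 6) = 2*3*9 = 54)
j(X, M) = (3 + X)/(54 + M) (j(X, M) = (X + 3)/(M + 54) = (3 + X)/(54 + M))
j(C(1), 10) - 1*(-256) = (3 + 6)/(54 + 10) - 1*(-256) = 9/64 + 256 = 16393/64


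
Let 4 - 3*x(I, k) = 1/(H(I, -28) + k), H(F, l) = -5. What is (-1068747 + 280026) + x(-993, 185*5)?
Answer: -2176866281/2760 ≈ -7.8872e+5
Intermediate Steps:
x(I, k) = 4/3 - 1/(3*(-5 + k))
(-1068747 + 280026) + x(-993, 185*5) = (-1068747 + 280026) + (-21 + 4*(185*5))/(3*(-5 + 185*5)) = -788721 + (-21 + 4*925)/(3*(-5 + 925)) = -788721 + (⅓)*(-21 + 3700)/920 = -788721 + (⅓)*(1/920)*3679 = -788721 + 3679/2760 = -2176866281/2760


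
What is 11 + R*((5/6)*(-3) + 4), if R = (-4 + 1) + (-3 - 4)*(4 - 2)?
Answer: -29/2 ≈ -14.500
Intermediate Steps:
R = -17 (R = -3 - 7*2 = -3 - 14 = -17)
11 + R*((5/6)*(-3) + 4) = 11 - 17*((5/6)*(-3) + 4) = 11 - 17*((5*(⅙))*(-3) + 4) = 11 - 17*((⅚)*(-3) + 4) = 11 - 17*(-5/2 + 4) = 11 - 17*3/2 = 11 - 51/2 = -29/2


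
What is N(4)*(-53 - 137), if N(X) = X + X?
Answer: -1520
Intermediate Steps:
N(X) = 2*X
N(4)*(-53 - 137) = (2*4)*(-53 - 137) = 8*(-190) = -1520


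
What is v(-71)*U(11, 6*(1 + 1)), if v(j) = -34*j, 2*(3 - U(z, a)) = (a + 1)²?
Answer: -196741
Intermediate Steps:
U(z, a) = 3 - (1 + a)²/2 (U(z, a) = 3 - (a + 1)²/2 = 3 - (1 + a)²/2)
v(-71)*U(11, 6*(1 + 1)) = (-34*(-71))*(3 - (1 + 6*(1 + 1))²/2) = 2414*(3 - (1 + 6*2)²/2) = 2414*(3 - (1 + 12)²/2) = 2414*(3 - ½*13²) = 2414*(3 - ½*169) = 2414*(3 - 169/2) = 2414*(-163/2) = -196741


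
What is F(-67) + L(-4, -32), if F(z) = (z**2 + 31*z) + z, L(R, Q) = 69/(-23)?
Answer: 2342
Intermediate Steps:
L(R, Q) = -3 (L(R, Q) = 69*(-1/23) = -3)
F(z) = z**2 + 32*z
F(-67) + L(-4, -32) = -67*(32 - 67) - 3 = -67*(-35) - 3 = 2345 - 3 = 2342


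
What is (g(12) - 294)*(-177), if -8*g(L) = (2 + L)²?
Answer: 112749/2 ≈ 56375.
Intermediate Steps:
g(L) = -(2 + L)²/8
(g(12) - 294)*(-177) = (-(2 + 12)²/8 - 294)*(-177) = (-⅛*14² - 294)*(-177) = (-⅛*196 - 294)*(-177) = (-49/2 - 294)*(-177) = -637/2*(-177) = 112749/2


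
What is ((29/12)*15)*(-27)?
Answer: -3915/4 ≈ -978.75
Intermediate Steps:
((29/12)*15)*(-27) = (145/4)*(-27) = -3915/4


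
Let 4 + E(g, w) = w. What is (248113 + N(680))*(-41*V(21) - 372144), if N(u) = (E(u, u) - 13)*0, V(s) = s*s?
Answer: -96819895425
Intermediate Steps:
E(g, w) = -4 + w
V(s) = s²
N(u) = 0 (N(u) = ((-4 + u) - 13)*0 = (-17 + u)*0 = 0)
(248113 + N(680))*(-41*V(21) - 372144) = (248113 + 0)*(-41*21² - 372144) = 248113*(-41*441 - 372144) = 248113*(-18081 - 372144) = 248113*(-390225) = -96819895425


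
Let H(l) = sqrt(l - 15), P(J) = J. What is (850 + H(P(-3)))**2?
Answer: 722482 + 5100*I*sqrt(2) ≈ 7.2248e+5 + 7212.5*I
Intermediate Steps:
H(l) = sqrt(-15 + l)
(850 + H(P(-3)))**2 = (850 + sqrt(-15 - 3))**2 = (850 + sqrt(-18))**2 = (850 + 3*I*sqrt(2))**2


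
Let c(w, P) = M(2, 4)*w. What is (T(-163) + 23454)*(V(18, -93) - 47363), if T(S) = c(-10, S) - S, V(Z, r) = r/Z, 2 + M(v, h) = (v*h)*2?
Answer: -6672374693/6 ≈ -1.1121e+9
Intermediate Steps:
M(v, h) = -2 + 2*h*v (M(v, h) = -2 + (v*h)*2 = -2 + (h*v)*2 = -2 + 2*h*v)
c(w, P) = 14*w (c(w, P) = (-2 + 2*4*2)*w = (-2 + 16)*w = 14*w)
T(S) = -140 - S (T(S) = 14*(-10) - S = -140 - S)
(T(-163) + 23454)*(V(18, -93) - 47363) = ((-140 - 1*(-163)) + 23454)*(-93/18 - 47363) = ((-140 + 163) + 23454)*(-93*1/18 - 47363) = (23 + 23454)*(-31/6 - 47363) = 23477*(-284209/6) = -6672374693/6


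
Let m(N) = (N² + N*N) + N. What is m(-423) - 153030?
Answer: 204405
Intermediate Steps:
m(N) = N + 2*N² (m(N) = (N² + N²) + N = 2*N² + N = N + 2*N²)
m(-423) - 153030 = -423*(1 + 2*(-423)) - 153030 = -423*(1 - 846) - 153030 = -423*(-845) - 153030 = 357435 - 153030 = 204405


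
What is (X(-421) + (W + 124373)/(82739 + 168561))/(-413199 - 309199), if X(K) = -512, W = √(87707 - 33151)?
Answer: 128541227/181538617400 - √13639/90769308700 ≈ 0.00070806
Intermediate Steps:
W = 2*√13639 (W = √54556 = 2*√13639 ≈ 233.57)
(X(-421) + (W + 124373)/(82739 + 168561))/(-413199 - 309199) = (-512 + (2*√13639 + 124373)/(82739 + 168561))/(-413199 - 309199) = (-512 + (124373 + 2*√13639)/251300)/(-722398) = (-512 + (124373 + 2*√13639)*(1/251300))*(-1/722398) = (-512 + (124373/251300 + √13639/125650))*(-1/722398) = (-128541227/251300 + √13639/125650)*(-1/722398) = 128541227/181538617400 - √13639/90769308700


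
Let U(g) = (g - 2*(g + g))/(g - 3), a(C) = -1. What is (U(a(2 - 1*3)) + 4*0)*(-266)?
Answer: 399/2 ≈ 199.50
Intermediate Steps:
U(g) = -3*g/(-3 + g) (U(g) = (g - 4*g)/(-3 + g) = (-3*g)/(-3 + g) = -3*g/(-3 + g))
(U(a(2 - 1*3)) + 4*0)*(-266) = (-3*(-1)/(-3 - 1) + 4*0)*(-266) = (-3*(-1)/(-4) + 0)*(-266) = (-3*(-1)*(-¼) + 0)*(-266) = (-¾ + 0)*(-266) = -¾*(-266) = 399/2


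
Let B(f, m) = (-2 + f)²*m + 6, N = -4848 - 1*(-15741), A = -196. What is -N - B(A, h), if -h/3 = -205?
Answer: -24121359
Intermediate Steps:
h = 615 (h = -3*(-205) = 615)
N = 10893 (N = -4848 + 15741 = 10893)
B(f, m) = 6 + m*(-2 + f)² (B(f, m) = m*(-2 + f)² + 6 = 6 + m*(-2 + f)²)
-N - B(A, h) = -1*10893 - (6 + 615*(-2 - 196)²) = -10893 - (6 + 615*(-198)²) = -10893 - (6 + 615*39204) = -10893 - (6 + 24110460) = -10893 - 1*24110466 = -10893 - 24110466 = -24121359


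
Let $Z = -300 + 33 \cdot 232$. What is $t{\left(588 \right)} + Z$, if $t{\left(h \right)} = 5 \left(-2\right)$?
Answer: $7346$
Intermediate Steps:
$t{\left(h \right)} = -10$
$Z = 7356$ ($Z = -300 + 7656 = 7356$)
$t{\left(588 \right)} + Z = -10 + 7356 = 7346$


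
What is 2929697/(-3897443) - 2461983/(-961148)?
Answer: 6779565997313/3746019544564 ≈ 1.8098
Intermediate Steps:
2929697/(-3897443) - 2461983/(-961148) = 2929697*(-1/3897443) - 2461983*(-1/961148) = -2929697/3897443 + 2461983/961148 = 6779565997313/3746019544564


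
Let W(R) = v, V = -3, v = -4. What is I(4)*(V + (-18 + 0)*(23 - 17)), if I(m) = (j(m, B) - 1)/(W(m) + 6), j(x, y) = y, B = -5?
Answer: 333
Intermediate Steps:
W(R) = -4
I(m) = -3 (I(m) = (-5 - 1)/(-4 + 6) = -6/2 = -6*½ = -3)
I(4)*(V + (-18 + 0)*(23 - 17)) = -3*(-3 + (-18 + 0)*(23 - 17)) = -3*(-3 - 18*6) = -3*(-3 - 108) = -3*(-111) = 333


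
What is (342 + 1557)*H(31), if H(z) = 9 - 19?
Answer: -18990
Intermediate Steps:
H(z) = -10
(342 + 1557)*H(31) = (342 + 1557)*(-10) = 1899*(-10) = -18990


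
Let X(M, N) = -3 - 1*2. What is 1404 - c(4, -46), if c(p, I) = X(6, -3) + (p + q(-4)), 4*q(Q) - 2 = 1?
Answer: 5617/4 ≈ 1404.3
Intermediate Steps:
X(M, N) = -5 (X(M, N) = -3 - 2 = -5)
q(Q) = 3/4 (q(Q) = 1/2 + (1/4)*1 = 1/2 + 1/4 = 3/4)
c(p, I) = -17/4 + p (c(p, I) = -5 + (p + 3/4) = -5 + (3/4 + p) = -17/4 + p)
1404 - c(4, -46) = 1404 - (-17/4 + 4) = 1404 - 1*(-1/4) = 1404 + 1/4 = 5617/4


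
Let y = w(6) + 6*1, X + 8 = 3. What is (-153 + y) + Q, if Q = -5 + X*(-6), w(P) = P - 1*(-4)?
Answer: -112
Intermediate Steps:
X = -5 (X = -8 + 3 = -5)
w(P) = 4 + P (w(P) = P + 4 = 4 + P)
Q = 25 (Q = -5 - 5*(-6) = -5 + 30 = 25)
y = 16 (y = (4 + 6) + 6*1 = 10 + 6 = 16)
(-153 + y) + Q = (-153 + 16) + 25 = -137 + 25 = -112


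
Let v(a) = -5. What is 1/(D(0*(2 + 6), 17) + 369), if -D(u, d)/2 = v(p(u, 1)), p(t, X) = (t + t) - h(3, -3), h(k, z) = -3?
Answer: 1/379 ≈ 0.0026385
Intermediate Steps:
p(t, X) = 3 + 2*t (p(t, X) = (t + t) - 1*(-3) = 2*t + 3 = 3 + 2*t)
D(u, d) = 10 (D(u, d) = -2*(-5) = 10)
1/(D(0*(2 + 6), 17) + 369) = 1/(10 + 369) = 1/379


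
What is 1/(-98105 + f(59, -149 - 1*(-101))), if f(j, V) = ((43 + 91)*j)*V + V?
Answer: -1/477641 ≈ -2.0936e-6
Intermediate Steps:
f(j, V) = V + 134*V*j (f(j, V) = (134*j)*V + V = 134*V*j + V = V + 134*V*j)
1/(-98105 + f(59, -149 - 1*(-101))) = 1/(-98105 + (-149 - 1*(-101))*(1 + 134*59)) = 1/(-98105 + (-149 + 101)*(1 + 7906)) = 1/(-98105 - 48*7907) = 1/(-98105 - 379536) = 1/(-477641) = -1/477641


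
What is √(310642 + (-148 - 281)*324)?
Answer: √171646 ≈ 414.30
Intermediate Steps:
√(310642 + (-148 - 281)*324) = √(310642 - 429*324) = √(310642 - 138996) = √171646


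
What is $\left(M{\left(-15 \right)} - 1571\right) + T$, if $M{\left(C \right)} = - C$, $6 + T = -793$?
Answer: $-2355$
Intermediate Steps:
$T = -799$ ($T = -6 - 793 = -799$)
$\left(M{\left(-15 \right)} - 1571\right) + T = \left(\left(-1\right) \left(-15\right) - 1571\right) - 799 = \left(15 - 1571\right) - 799 = -1556 - 799 = -2355$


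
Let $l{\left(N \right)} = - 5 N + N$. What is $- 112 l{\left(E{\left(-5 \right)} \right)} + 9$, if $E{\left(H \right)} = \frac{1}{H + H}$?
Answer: $- \frac{179}{5} \approx -35.8$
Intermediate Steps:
$E{\left(H \right)} = \frac{1}{2 H}$
$l{\left(N \right)} = - 4 N$
$- 112 l{\left(E{\left(-5 \right)} \right)} + 9 = - 112 \left(- 4 \frac{1}{2 \left(-5\right)}\right) + 9 = - 112 \left(- 4 \cdot \frac{1}{2} \left(- \frac{1}{5}\right)\right) + 9 = - 112 \left(\left(-4\right) \left(- \frac{1}{10}\right)\right) + 9 = \left(-112\right) \frac{2}{5} + 9 = - \frac{224}{5} + 9 = - \frac{179}{5}$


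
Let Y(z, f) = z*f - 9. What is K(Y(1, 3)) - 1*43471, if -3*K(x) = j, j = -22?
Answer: -130391/3 ≈ -43464.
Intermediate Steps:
Y(z, f) = -9 + f*z (Y(z, f) = f*z - 9 = -9 + f*z)
K(x) = 22/3 (K(x) = -1/3*(-22) = 22/3)
K(Y(1, 3)) - 1*43471 = 22/3 - 1*43471 = 22/3 - 43471 = -130391/3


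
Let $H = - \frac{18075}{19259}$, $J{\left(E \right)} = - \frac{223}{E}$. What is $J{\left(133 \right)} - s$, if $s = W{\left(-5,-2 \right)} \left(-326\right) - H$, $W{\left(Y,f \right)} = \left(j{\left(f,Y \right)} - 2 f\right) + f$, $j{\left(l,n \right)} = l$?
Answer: $- \frac{6698732}{2561447} \approx -2.6152$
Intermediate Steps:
$W{\left(Y,f \right)} = 0$ ($W{\left(Y,f \right)} = \left(f - 2 f\right) + f = - f + f = 0$)
$H = - \frac{18075}{19259}$ ($H = \left(-18075\right) \frac{1}{19259} = - \frac{18075}{19259} \approx -0.93852$)
$s = \frac{18075}{19259}$ ($s = 0 \left(-326\right) - - \frac{18075}{19259} = 0 + \frac{18075}{19259} = \frac{18075}{19259} \approx 0.93852$)
$J{\left(133 \right)} - s = - \frac{223}{133} - \frac{18075}{19259} = - \frac{6698732}{2561447}$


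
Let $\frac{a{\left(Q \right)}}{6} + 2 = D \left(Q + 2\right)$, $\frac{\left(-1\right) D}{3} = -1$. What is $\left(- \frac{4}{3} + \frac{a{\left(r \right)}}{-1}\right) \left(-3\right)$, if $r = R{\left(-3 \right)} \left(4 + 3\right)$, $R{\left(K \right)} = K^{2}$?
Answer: $3478$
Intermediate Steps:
$D = 3$ ($D = \left(-3\right) \left(-1\right) = 3$)
$r = 63$ ($r = \left(-3\right)^{2} \left(4 + 3\right) = 9 \cdot 7 = 63$)
$a{\left(Q \right)} = 24 + 18 Q$ ($a{\left(Q \right)} = -12 + 6 \cdot 3 \left(Q + 2\right) = -12 + 6 \cdot 3 \left(2 + Q\right) = -12 + 6 \left(6 + 3 Q\right) = -12 + \left(36 + 18 Q\right) = 24 + 18 Q$)
$\left(- \frac{4}{3} + \frac{a{\left(r \right)}}{-1}\right) \left(-3\right) = \left(- \frac{4}{3} + \frac{24 + 18 \cdot 63}{-1}\right) \left(-3\right) = \left(\left(-4\right) \frac{1}{3} + \left(24 + 1134\right) \left(-1\right)\right) \left(-3\right) = \left(- \frac{4}{3} + 1158 \left(-1\right)\right) \left(-3\right) = \left(- \frac{4}{3} - 1158\right) \left(-3\right) = \left(- \frac{3478}{3}\right) \left(-3\right) = 3478$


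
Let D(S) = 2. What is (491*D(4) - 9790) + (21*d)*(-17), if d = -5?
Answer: -7023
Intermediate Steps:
(491*D(4) - 9790) + (21*d)*(-17) = (491*2 - 9790) + (21*(-5))*(-17) = (982 - 9790) - 105*(-17) = -8808 + 1785 = -7023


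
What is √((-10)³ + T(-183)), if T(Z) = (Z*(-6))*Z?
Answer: I*√201934 ≈ 449.37*I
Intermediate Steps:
T(Z) = -6*Z² (T(Z) = (-6*Z)*Z = -6*Z²)
√((-10)³ + T(-183)) = √((-10)³ - 6*(-183)²) = √(-1000 - 6*33489) = √(-1000 - 200934) = √(-201934) = I*√201934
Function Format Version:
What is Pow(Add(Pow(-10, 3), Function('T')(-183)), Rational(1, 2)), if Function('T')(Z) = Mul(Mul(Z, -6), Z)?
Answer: Mul(I, Pow(201934, Rational(1, 2))) ≈ Mul(449.37, I)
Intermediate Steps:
Function('T')(Z) = Mul(-6, Pow(Z, 2)) (Function('T')(Z) = Mul(Mul(-6, Z), Z) = Mul(-6, Pow(Z, 2)))
Pow(Add(Pow(-10, 3), Function('T')(-183)), Rational(1, 2)) = Pow(Add(Pow(-10, 3), Mul(-6, Pow(-183, 2))), Rational(1, 2)) = Pow(Add(-1000, Mul(-6, 33489)), Rational(1, 2)) = Pow(Add(-1000, -200934), Rational(1, 2)) = Pow(-201934, Rational(1, 2)) = Mul(I, Pow(201934, Rational(1, 2)))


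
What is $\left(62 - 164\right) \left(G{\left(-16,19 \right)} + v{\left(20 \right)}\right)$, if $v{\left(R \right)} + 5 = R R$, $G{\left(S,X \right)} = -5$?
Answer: $-39780$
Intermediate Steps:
$v{\left(R \right)} = -5 + R^{2}$ ($v{\left(R \right)} = -5 + R R = -5 + R^{2}$)
$\left(62 - 164\right) \left(G{\left(-16,19 \right)} + v{\left(20 \right)}\right) = \left(62 - 164\right) \left(-5 - \left(5 - 20^{2}\right)\right) = - 102 \left(-5 + \left(-5 + 400\right)\right) = - 102 \left(-5 + 395\right) = \left(-102\right) 390 = -39780$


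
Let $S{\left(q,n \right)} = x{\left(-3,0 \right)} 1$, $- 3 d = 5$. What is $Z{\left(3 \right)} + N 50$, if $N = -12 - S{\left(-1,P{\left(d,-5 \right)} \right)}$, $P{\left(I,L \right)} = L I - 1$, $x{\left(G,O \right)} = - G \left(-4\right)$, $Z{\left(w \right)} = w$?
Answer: $3$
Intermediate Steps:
$d = - \frac{5}{3}$ ($d = \left(- \frac{1}{3}\right) 5 = - \frac{5}{3} \approx -1.6667$)
$x{\left(G,O \right)} = 4 G$
$P{\left(I,L \right)} = -1 + I L$ ($P{\left(I,L \right)} = I L - 1 = -1 + I L$)
$S{\left(q,n \right)} = -12$ ($S{\left(q,n \right)} = 4 \left(-3\right) 1 = \left(-12\right) 1 = -12$)
$N = 0$ ($N = -12 - -12 = -12 + 12 = 0$)
$Z{\left(3 \right)} + N 50 = 3 + 0 \cdot 50 = 3 + 0 = 3$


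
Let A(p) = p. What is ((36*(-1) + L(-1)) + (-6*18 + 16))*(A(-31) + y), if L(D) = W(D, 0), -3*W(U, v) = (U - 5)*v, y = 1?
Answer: 3840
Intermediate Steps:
W(U, v) = -v*(-5 + U)/3 (W(U, v) = -(U - 5)*v/3 = -(-5 + U)*v/3 = -v*(-5 + U)/3)
L(D) = 0 (L(D) = (1/3)*0*(5 - D) = 0)
((36*(-1) + L(-1)) + (-6*18 + 16))*(A(-31) + y) = ((36*(-1) + 0) + (-6*18 + 16))*(-31 + 1) = ((-36 + 0) + (-108 + 16))*(-30) = (-36 - 92)*(-30) = -128*(-30) = 3840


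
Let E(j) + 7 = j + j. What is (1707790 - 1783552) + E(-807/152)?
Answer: -5759251/76 ≈ -75780.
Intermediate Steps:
E(j) = -7 + 2*j (E(j) = -7 + (j + j) = -7 + 2*j)
(1707790 - 1783552) + E(-807/152) = (1707790 - 1783552) + (-7 + 2*(-807/152)) = -75762 + (-7 + 2*(-807*1/152)) = -75762 + (-7 + 2*(-807/152)) = -75762 + (-7 - 807/76) = -75762 - 1339/76 = -5759251/76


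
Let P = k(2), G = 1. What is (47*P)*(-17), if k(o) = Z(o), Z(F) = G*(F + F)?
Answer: -3196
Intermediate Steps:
Z(F) = 2*F (Z(F) = 1*(F + F) = 1*(2*F) = 2*F)
k(o) = 2*o
P = 4 (P = 2*2 = 4)
(47*P)*(-17) = (47*4)*(-17) = 188*(-17) = -3196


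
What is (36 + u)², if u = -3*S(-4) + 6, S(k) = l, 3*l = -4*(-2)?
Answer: 1156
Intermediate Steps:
l = 8/3 (l = (-4*(-2))/3 = (⅓)*8 = 8/3 ≈ 2.6667)
S(k) = 8/3
u = -2 (u = -3*8/3 + 6 = -8 + 6 = -2)
(36 + u)² = (36 - 2)² = 34² = 1156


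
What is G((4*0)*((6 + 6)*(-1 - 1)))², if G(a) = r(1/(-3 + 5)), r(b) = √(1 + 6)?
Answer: 7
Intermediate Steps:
r(b) = √7
G(a) = √7
G((4*0)*((6 + 6)*(-1 - 1)))² = (√7)² = 7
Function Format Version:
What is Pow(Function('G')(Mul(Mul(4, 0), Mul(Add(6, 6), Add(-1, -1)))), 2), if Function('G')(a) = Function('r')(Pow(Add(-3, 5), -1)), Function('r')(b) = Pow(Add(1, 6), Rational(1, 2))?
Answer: 7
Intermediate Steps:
Function('r')(b) = Pow(7, Rational(1, 2))
Function('G')(a) = Pow(7, Rational(1, 2))
Pow(Function('G')(Mul(Mul(4, 0), Mul(Add(6, 6), Add(-1, -1)))), 2) = Pow(Pow(7, Rational(1, 2)), 2) = 7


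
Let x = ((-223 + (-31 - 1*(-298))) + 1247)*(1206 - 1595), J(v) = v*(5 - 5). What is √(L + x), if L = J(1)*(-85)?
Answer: I*√502199 ≈ 708.66*I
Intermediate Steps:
J(v) = 0 (J(v) = v*0 = 0)
L = 0 (L = 0*(-85) = 0)
x = -502199 (x = ((-223 + (-31 + 298)) + 1247)*(-389) = ((-223 + 267) + 1247)*(-389) = (44 + 1247)*(-389) = 1291*(-389) = -502199)
√(L + x) = √(0 - 502199) = √(-502199) = I*√502199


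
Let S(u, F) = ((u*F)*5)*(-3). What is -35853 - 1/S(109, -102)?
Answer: -5979204811/166770 ≈ -35853.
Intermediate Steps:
S(u, F) = -15*F*u (S(u, F) = ((F*u)*5)*(-3) = (5*F*u)*(-3) = -15*F*u)
-35853 - 1/S(109, -102) = -35853 - 1/((-15*(-102)*109)) = -35853 - 1/166770 = -5979204811/166770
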